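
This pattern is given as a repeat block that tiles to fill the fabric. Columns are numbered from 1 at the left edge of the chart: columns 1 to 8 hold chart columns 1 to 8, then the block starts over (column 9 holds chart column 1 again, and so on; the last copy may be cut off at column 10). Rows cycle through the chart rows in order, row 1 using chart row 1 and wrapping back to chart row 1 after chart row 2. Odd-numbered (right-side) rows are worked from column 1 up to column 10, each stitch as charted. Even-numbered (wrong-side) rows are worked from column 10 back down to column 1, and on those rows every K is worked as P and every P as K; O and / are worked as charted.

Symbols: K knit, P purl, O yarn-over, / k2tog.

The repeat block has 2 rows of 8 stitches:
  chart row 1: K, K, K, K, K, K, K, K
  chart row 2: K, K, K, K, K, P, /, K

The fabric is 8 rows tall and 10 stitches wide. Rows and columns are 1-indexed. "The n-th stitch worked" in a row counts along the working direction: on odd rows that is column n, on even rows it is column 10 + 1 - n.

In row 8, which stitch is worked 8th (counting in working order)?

For row 8: chart row = ((8-1) mod 2) + 1 = 2; this is a WS (even) row.
Chart row 2 tiled across columns 1-10: K K K K K P / K K K
Wrong side: read the tiled row from column 10 down to 1 and exchange K with P (leave O, /).
Row 8 as worked: P P P / K P P P P P
The 8th stitch worked is P.

== STITCH ==
P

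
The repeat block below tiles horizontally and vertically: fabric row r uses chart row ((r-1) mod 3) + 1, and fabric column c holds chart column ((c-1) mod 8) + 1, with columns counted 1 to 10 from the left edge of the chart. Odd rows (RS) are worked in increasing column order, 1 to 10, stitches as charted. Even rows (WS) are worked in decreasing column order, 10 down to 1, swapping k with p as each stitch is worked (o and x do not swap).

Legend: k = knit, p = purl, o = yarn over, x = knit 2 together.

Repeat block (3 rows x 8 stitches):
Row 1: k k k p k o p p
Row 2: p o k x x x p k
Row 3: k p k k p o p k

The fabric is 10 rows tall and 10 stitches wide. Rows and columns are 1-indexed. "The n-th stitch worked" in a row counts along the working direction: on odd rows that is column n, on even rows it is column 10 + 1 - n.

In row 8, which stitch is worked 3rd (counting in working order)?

For row 8: chart row = ((8-1) mod 3) + 1 = 2; this is a WS (even) row.
Chart row 2 tiled across columns 1-10: p o k x x x p k p o
Wrong side: read the tiled row from column 10 down to 1 and exchange k with p (leave o, x).
Row 8 as worked: o k p k x x x p o k
The 3rd stitch worked is p.

== STITCH ==
p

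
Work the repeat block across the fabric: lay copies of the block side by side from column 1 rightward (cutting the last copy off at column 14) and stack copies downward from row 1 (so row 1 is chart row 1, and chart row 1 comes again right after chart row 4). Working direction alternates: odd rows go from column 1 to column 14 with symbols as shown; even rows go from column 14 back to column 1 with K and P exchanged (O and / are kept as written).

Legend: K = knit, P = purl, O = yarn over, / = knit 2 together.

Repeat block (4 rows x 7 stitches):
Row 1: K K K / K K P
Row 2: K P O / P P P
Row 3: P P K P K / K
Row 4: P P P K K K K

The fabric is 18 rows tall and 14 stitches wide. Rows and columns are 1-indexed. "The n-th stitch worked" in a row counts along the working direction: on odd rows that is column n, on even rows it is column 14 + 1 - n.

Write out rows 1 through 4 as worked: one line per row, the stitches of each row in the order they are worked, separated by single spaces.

Row 1: chart row 1, RS - tile across columns 1-14 and work as-is.
Row 2: chart row 2, WS - tiled (columns 1-14): K P O / P P P K P O / P P P; work from column 14 back to 1 with K<->P swapped.
Row 3: chart row 3, RS - tile across columns 1-14 and work as-is.
Row 4: chart row 4, WS - tiled (columns 1-14): P P P K K K K P P P K K K K; work from column 14 back to 1 with K<->P swapped.

== ROWS AS WORKED ==
K K K / K K P K K K / K K P
K K K / O K P K K K / O K P
P P K P K / K P P K P K / K
P P P P K K K P P P P K K K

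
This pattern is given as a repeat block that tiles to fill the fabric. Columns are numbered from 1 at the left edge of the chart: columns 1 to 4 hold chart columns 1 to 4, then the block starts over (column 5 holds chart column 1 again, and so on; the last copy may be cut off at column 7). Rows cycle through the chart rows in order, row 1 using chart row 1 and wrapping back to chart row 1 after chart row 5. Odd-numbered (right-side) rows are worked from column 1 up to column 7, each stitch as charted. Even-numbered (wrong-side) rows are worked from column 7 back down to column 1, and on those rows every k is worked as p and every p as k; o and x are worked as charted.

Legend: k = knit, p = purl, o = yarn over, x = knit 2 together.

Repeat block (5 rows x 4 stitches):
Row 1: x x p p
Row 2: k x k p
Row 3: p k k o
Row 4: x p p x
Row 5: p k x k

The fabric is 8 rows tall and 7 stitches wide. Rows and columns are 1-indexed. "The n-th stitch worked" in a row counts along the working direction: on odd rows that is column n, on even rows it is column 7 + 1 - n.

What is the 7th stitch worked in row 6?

Row 6: (6-1) mod 5 = 0, so use chart row 1. Even row -> WS.
Chart row 1 tiled across columns 1-7: x x p p x x p
Wrong side: read the tiled row from column 7 down to 1 and exchange k with p (leave o, x).
Row 6 as worked: k x x k k x x
Counting 7 along the worked row gives x.

== STITCH ==
x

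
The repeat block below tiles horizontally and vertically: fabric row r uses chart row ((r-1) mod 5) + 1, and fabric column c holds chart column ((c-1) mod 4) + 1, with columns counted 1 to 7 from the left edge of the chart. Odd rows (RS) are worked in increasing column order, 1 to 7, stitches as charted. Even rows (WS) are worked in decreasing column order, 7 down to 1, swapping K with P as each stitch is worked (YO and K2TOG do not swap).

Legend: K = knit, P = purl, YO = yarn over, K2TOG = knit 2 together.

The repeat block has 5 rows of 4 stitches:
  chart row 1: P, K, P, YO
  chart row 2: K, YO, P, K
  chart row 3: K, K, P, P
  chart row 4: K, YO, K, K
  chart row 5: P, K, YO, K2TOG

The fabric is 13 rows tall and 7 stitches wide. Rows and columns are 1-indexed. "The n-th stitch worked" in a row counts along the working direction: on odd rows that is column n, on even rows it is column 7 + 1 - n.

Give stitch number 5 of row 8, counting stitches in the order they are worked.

Row 8 uses chart row ((8-1) mod 5)+1 = 3. Row 8 is even, so WS.
Chart row 3 tiled across columns 1-7: K K P P K K P
WS row: flip the tiled sequence (start at column 7) and apply K<->P; YO and K2TOG stay.
Row 8 as worked: K P P K K P P
The 5th stitch worked is K.

Stitch:
K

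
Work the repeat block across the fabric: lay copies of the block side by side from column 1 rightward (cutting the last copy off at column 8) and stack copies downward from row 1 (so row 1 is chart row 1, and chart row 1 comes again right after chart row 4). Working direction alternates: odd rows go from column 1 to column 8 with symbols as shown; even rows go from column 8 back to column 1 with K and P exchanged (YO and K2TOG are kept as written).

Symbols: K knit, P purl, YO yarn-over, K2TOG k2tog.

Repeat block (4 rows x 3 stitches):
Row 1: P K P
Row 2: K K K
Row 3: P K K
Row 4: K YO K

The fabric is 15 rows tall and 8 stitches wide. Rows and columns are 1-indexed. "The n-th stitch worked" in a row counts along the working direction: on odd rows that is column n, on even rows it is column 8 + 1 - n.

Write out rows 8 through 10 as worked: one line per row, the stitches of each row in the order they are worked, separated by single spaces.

Row 8: chart row 4, WS - tiled (columns 1-8): K YO K K YO K K YO; work from column 8 back to 1 with K<->P swapped.
Row 9: chart row 1, RS - tile across columns 1-8 and work as-is.
Row 10: chart row 2, WS - tiled (columns 1-8): K K K K K K K K; work from column 8 back to 1 with K<->P swapped.

== ROWS AS WORKED ==
YO P P YO P P YO P
P K P P K P P K
P P P P P P P P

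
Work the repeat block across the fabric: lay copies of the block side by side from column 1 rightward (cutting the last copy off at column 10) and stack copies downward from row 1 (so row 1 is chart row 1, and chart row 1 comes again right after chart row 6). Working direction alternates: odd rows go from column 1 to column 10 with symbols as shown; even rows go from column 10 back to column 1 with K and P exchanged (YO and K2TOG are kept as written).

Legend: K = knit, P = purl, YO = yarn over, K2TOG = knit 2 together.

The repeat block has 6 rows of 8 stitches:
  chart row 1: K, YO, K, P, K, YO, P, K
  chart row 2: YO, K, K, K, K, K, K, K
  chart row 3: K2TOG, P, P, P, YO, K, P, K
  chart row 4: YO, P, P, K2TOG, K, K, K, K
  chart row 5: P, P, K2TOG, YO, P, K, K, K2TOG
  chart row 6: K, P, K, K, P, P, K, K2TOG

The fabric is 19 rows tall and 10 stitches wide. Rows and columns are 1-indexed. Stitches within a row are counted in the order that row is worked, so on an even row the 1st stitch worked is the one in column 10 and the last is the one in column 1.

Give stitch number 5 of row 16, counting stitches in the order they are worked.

Result:
P

Derivation:
Row 16: (16-1) mod 6 = 3, so use chart row 4. Even row -> WS.
Chart row 4 tiled across columns 1-10: YO P P K2TOG K K K K YO P
WS: work from column 10 back to column 1 (reverse the tiled row), swapping K<->P (YO and K2TOG unchanged).
Row 16 as worked: K YO P P P P K2TOG K K YO
Stitch 5 in working order -> P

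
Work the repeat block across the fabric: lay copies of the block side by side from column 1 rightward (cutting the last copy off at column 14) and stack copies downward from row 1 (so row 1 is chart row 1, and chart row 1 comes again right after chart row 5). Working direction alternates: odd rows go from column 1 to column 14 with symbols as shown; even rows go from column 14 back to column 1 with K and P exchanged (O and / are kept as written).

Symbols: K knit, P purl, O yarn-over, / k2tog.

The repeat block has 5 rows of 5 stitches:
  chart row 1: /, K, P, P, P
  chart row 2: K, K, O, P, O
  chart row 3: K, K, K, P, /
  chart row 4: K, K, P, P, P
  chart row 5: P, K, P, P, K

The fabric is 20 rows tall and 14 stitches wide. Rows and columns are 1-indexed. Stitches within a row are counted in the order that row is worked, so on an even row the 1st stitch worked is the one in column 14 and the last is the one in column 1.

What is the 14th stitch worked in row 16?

Result:
/

Derivation:
For row 16: chart row = ((16-1) mod 5) + 1 = 1; this is a WS (even) row.
Chart row 1 tiled across columns 1-14: / K P P P / K P P P / K P P
Wrong side: read the tiled row from column 14 down to 1 and exchange K with P (leave O, /).
Row 16 as worked: K K P / K K K P / K K K P /
Stitch 14 in working order -> /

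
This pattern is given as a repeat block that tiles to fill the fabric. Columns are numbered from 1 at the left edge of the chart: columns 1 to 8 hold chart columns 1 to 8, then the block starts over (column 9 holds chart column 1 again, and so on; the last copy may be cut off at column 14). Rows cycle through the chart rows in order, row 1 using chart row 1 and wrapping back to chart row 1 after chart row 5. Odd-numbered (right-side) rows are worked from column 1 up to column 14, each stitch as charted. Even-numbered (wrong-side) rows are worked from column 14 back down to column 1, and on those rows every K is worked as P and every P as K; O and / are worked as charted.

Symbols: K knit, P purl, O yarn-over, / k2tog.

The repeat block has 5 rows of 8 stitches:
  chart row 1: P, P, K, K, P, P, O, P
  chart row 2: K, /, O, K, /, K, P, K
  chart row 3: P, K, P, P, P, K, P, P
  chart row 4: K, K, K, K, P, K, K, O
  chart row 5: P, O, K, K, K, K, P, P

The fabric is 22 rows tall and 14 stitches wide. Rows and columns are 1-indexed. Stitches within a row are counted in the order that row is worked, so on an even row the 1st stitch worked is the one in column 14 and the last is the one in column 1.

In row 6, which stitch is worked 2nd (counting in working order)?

For row 6: chart row = ((6-1) mod 5) + 1 = 1; this is a WS (even) row.
Chart row 1 tiled across columns 1-14: P P K K P P O P P P K K P P
Wrong side: read the tiled row from column 14 down to 1 and exchange K with P (leave O, /).
Row 6 as worked: K K P P K K K O K K P P K K
Counting 2 along the worked row gives K.

Stitch:
K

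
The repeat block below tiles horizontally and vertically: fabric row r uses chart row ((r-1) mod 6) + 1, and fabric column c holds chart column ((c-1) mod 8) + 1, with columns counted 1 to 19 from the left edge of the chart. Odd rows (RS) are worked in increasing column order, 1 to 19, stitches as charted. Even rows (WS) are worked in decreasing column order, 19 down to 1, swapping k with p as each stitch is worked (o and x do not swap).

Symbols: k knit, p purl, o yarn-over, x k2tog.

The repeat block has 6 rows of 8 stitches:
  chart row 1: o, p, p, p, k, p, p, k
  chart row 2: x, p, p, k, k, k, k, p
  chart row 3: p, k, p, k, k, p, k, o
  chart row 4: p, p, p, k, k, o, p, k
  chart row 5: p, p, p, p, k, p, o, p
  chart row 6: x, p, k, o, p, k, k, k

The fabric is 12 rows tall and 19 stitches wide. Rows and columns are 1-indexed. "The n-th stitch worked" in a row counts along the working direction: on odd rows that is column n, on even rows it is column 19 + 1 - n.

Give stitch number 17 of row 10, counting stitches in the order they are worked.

For row 10: chart row = ((10-1) mod 6) + 1 = 4; this is a WS (even) row.
Chart row 4 tiled across columns 1-19: p p p k k o p k p p p k k o p k p p p
WS row: flip the tiled sequence (start at column 19) and apply k<->p; o and x stay.
Row 10 as worked: k k k p k o p p k k k p k o p p k k k
Stitch 17 in working order -> k

== STITCH ==
k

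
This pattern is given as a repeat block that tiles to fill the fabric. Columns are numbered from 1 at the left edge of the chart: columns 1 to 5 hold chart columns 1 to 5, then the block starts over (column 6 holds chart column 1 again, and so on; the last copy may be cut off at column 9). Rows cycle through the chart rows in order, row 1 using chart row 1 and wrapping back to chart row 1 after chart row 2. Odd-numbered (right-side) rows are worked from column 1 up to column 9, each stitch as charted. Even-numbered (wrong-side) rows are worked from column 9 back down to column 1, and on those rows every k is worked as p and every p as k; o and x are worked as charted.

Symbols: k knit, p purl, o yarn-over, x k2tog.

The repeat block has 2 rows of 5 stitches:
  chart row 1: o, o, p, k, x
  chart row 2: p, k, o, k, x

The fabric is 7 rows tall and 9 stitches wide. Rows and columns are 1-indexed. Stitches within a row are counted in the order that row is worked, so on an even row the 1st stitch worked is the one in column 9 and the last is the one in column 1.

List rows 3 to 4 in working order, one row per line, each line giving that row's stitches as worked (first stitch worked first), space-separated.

Row 3: chart row 1, RS - tile across columns 1-9 and work as-is.
Row 4: chart row 2, WS - tiled (columns 1-9): p k o k x p k o k; work from column 9 back to 1 with k<->p swapped.

Result:
o o p k x o o p k
p o p k x p o p k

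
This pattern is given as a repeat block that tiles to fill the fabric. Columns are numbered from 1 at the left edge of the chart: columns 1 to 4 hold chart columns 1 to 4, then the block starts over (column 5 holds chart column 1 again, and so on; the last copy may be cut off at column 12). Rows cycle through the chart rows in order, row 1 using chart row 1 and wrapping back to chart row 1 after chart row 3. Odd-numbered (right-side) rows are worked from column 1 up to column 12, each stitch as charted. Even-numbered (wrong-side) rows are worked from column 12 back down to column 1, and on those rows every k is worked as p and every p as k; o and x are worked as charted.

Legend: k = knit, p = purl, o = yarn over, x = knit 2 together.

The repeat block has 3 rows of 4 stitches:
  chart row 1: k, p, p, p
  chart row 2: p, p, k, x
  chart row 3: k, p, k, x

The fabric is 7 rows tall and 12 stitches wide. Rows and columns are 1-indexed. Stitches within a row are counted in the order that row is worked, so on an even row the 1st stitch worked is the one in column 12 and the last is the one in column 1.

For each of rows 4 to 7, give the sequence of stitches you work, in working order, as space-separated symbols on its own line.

Result:
k k k p k k k p k k k p
p p k x p p k x p p k x
x p k p x p k p x p k p
k p p p k p p p k p p p

Derivation:
Row 4: chart row 1, WS - tiled (columns 1-12): k p p p k p p p k p p p; work from column 12 back to 1 with k<->p swapped.
Row 5: chart row 2, RS - tile across columns 1-12 and work as-is.
Row 6: chart row 3, WS - tiled (columns 1-12): k p k x k p k x k p k x; work from column 12 back to 1 with k<->p swapped.
Row 7: chart row 1, RS - tile across columns 1-12 and work as-is.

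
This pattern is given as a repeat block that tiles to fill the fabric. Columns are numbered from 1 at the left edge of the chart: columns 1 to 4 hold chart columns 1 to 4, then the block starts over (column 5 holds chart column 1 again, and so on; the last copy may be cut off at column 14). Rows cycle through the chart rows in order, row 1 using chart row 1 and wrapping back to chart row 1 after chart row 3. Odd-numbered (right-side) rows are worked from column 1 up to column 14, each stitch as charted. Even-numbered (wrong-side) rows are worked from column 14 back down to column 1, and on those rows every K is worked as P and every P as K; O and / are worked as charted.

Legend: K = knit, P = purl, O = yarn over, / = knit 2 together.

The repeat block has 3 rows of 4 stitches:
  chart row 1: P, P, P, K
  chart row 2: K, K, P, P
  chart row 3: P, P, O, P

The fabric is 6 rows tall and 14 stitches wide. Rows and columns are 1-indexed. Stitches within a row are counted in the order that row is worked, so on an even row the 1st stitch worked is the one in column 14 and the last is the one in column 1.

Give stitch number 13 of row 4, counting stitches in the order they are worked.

== STITCH ==
K

Derivation:
Row 4 uses chart row ((4-1) mod 3)+1 = 1. Row 4 is even, so WS.
Chart row 1 tiled across columns 1-14: P P P K P P P K P P P K P P
WS: work from column 14 back to column 1 (reverse the tiled row), swapping K<->P (O and / unchanged).
Row 4 as worked: K K P K K K P K K K P K K K
Stitch 13 in working order -> K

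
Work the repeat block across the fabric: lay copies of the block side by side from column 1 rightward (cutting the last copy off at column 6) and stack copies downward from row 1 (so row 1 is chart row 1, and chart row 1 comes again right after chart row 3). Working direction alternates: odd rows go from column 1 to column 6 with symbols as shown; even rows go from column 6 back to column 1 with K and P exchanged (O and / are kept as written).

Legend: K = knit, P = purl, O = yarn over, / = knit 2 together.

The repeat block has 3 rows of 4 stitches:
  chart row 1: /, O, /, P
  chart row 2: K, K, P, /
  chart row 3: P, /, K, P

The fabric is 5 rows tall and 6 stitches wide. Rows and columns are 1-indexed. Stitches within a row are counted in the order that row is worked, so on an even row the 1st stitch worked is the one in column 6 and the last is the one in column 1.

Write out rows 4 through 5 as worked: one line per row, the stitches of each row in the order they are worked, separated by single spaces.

== ROWS AS WORKED ==
O / K / O /
K K P / K K

Derivation:
Row 4: chart row 1, WS - tiled (columns 1-6): / O / P / O; work from column 6 back to 1 with K<->P swapped.
Row 5: chart row 2, RS - tile across columns 1-6 and work as-is.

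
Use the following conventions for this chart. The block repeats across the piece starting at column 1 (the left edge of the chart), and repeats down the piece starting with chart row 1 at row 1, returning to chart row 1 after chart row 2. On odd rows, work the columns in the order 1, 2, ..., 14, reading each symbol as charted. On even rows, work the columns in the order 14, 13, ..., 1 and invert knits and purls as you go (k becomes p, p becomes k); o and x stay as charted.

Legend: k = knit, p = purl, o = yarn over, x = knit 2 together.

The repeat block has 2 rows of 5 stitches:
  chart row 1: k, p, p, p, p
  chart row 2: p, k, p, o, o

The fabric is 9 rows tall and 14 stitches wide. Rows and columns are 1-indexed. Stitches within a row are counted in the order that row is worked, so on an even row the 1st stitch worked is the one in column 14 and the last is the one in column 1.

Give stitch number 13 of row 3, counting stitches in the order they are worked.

Row 3: (3-1) mod 2 = 0, so use chart row 1. Odd row -> RS.
Chart row 1 tiled across columns 1-14: k p p p p k p p p p k p p p
RS: work column 1 to column 14, symbols as charted — the tiled row is the row as worked.
Counting 13 along the worked row gives p.

== STITCH ==
p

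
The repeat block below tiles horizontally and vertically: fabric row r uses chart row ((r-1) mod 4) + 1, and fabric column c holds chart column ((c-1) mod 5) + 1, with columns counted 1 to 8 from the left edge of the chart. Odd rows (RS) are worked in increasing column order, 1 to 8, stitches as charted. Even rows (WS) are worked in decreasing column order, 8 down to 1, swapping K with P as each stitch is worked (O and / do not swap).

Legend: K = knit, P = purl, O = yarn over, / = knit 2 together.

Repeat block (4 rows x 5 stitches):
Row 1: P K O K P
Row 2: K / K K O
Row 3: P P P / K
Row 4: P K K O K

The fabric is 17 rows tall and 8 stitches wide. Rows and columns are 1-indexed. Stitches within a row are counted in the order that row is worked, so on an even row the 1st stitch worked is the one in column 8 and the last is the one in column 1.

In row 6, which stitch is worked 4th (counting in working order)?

Stitch:
O

Derivation:
For row 6: chart row = ((6-1) mod 4) + 1 = 2; this is a WS (even) row.
Chart row 2 tiled across columns 1-8: K / K K O K / K
Wrong side: read the tiled row from column 8 down to 1 and exchange K with P (leave O, /).
Row 6 as worked: P / P O P P / P
Stitch 4 in working order -> O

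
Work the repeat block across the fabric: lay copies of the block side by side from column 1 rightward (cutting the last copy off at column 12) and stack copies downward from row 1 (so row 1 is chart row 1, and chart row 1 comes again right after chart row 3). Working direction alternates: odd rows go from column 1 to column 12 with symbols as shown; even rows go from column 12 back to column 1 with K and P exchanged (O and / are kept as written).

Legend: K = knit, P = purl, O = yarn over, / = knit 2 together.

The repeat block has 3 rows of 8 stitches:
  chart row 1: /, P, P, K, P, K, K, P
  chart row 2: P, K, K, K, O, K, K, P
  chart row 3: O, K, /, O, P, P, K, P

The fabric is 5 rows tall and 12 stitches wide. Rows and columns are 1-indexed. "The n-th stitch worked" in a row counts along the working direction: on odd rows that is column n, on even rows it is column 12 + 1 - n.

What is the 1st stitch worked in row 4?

Row 4: (4-1) mod 3 = 0, so use chart row 1. Even row -> WS.
Chart row 1 tiled across columns 1-12: / P P K P K K P / P P K
Wrong side: read the tiled row from column 12 down to 1 and exchange K with P (leave O, /).
Row 4 as worked: P K K / K P P K P K K /
Stitch 1 in working order -> P

Result:
P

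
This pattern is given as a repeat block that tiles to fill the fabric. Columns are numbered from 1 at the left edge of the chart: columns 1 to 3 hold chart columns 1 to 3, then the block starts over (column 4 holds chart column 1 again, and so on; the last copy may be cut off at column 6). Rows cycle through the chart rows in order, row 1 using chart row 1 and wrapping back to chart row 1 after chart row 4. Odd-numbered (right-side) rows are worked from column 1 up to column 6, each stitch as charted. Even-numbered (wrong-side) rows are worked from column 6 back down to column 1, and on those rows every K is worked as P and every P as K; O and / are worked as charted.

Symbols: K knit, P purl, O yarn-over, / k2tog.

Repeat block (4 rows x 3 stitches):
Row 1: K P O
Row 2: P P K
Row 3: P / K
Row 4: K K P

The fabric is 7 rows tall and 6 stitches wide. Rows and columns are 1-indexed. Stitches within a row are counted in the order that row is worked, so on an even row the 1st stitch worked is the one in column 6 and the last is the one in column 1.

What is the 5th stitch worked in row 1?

Result:
P

Derivation:
For row 1: chart row = ((1-1) mod 4) + 1 = 1; this is a RS (odd) row.
Chart row 1 tiled across columns 1-6: K P O K P O
RS: work column 1 to column 6, symbols as charted — the tiled row is the row as worked.
Counting 5 along the worked row gives P.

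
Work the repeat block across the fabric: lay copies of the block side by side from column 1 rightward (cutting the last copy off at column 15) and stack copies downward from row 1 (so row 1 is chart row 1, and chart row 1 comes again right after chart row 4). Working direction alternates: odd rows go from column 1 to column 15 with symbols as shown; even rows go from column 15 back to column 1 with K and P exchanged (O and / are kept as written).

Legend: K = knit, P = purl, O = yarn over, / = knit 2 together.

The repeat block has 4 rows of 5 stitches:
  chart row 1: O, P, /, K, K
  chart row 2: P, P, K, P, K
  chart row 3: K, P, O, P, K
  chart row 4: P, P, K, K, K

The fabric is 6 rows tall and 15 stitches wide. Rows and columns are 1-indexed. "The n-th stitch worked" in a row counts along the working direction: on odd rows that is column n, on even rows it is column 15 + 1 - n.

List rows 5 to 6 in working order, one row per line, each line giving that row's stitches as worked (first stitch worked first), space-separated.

Result:
O P / K K O P / K K O P / K K
P K P K K P K P K K P K P K K

Derivation:
Row 5: chart row 1, RS - tile across columns 1-15 and work as-is.
Row 6: chart row 2, WS - tiled (columns 1-15): P P K P K P P K P K P P K P K; work from column 15 back to 1 with K<->P swapped.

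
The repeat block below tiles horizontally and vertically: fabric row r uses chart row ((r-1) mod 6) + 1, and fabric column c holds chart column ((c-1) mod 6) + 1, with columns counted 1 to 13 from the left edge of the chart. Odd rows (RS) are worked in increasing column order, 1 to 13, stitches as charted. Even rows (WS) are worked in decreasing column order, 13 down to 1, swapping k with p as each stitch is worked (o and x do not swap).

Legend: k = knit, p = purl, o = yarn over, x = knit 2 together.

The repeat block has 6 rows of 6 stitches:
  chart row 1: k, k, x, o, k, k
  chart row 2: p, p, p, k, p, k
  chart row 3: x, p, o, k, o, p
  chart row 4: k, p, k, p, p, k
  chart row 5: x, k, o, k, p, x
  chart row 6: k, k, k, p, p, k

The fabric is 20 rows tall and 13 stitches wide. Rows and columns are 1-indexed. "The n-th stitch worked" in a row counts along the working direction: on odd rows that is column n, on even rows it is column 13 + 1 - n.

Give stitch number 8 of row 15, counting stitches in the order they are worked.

Stitch:
p

Derivation:
Row 15: (15-1) mod 6 = 2, so use chart row 3. Odd row -> RS.
Chart row 3 tiled across columns 1-13: x p o k o p x p o k o p x
Right side: take the tiled row as-is (worked left to right from column 1).
Stitch 8 in working order -> p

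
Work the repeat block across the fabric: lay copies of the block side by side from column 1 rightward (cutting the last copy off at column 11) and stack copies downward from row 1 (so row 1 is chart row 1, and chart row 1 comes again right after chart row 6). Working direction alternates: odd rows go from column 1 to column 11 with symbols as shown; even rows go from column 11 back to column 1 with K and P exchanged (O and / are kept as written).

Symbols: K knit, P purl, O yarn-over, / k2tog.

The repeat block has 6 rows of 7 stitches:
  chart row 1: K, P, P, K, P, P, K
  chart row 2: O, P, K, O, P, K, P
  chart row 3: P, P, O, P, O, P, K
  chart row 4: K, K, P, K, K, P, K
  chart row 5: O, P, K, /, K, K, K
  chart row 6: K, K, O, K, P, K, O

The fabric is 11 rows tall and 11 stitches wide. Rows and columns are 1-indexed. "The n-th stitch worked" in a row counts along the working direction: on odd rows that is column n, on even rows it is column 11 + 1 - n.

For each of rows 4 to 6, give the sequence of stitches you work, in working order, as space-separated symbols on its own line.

Row 4: chart row 4, WS - tiled (columns 1-11): K K P K K P K K K P K; work from column 11 back to 1 with K<->P swapped.
Row 5: chart row 5, RS - tile across columns 1-11 and work as-is.
Row 6: chart row 6, WS - tiled (columns 1-11): K K O K P K O K K O K; work from column 11 back to 1 with K<->P swapped.

== ROWS AS WORKED ==
P K P P P K P P K P P
O P K / K K K O P K /
P O P P O P K P O P P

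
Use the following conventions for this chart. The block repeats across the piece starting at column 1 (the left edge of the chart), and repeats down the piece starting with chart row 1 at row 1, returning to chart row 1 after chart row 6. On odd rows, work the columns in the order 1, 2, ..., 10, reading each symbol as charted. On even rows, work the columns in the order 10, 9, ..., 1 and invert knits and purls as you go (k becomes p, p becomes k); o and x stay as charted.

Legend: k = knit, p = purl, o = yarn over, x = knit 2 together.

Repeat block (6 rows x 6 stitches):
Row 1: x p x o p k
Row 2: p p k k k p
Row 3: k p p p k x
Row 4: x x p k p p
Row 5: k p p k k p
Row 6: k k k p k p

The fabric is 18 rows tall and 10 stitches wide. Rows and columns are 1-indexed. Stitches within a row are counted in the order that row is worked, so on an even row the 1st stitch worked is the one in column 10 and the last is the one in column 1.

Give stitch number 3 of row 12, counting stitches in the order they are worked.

Row 12 uses chart row ((12-1) mod 6)+1 = 6. Row 12 is even, so WS.
Chart row 6 tiled across columns 1-10: k k k p k p k k k p
WS: work from column 10 back to column 1 (reverse the tiled row), swapping k<->p (o and x unchanged).
Row 12 as worked: k p p p k p k p p p
Counting 3 along the worked row gives p.

Stitch:
p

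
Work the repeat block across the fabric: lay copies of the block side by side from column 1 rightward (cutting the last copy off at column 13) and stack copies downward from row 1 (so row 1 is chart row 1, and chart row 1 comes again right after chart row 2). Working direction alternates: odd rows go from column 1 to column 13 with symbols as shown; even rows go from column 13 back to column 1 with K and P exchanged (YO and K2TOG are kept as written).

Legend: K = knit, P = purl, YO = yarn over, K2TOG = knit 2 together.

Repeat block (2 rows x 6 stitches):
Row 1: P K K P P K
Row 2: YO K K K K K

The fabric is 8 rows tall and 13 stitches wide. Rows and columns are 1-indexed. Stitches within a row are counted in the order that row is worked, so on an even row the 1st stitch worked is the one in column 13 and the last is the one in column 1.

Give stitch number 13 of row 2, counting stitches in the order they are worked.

Result:
YO

Derivation:
Row 2 uses chart row ((2-1) mod 2)+1 = 2. Row 2 is even, so WS.
Chart row 2 tiled across columns 1-13: YO K K K K K YO K K K K K YO
WS row: flip the tiled sequence (start at column 13) and apply K<->P; YO and K2TOG stay.
Row 2 as worked: YO P P P P P YO P P P P P YO
The 13th stitch worked is YO.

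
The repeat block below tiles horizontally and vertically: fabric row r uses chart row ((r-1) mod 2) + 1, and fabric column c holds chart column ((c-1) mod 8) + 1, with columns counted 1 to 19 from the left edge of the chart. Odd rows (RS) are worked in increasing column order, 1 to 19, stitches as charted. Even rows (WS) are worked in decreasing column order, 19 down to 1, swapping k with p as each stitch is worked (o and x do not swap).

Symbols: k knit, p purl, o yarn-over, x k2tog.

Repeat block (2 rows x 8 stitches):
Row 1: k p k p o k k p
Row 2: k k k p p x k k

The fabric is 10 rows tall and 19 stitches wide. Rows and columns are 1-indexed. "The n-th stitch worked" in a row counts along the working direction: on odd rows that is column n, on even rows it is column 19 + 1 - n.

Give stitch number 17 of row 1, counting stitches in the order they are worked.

Row 1 uses chart row ((1-1) mod 2)+1 = 1. Row 1 is odd, so RS.
Chart row 1 tiled across columns 1-19: k p k p o k k p k p k p o k k p k p k
Right side: take the tiled row as-is (worked left to right from column 1).
The 17th stitch worked is k.

== STITCH ==
k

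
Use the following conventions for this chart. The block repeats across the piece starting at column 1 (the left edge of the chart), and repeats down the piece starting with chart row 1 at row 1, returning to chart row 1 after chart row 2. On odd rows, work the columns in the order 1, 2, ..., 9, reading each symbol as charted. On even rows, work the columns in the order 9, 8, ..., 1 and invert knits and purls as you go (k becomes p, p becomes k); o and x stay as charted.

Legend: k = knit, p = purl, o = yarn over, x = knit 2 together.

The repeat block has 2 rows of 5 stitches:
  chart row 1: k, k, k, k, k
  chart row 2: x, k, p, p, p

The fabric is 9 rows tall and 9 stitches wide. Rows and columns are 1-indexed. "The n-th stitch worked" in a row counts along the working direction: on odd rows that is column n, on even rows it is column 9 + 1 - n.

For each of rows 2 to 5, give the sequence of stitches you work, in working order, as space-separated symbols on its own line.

Row 2: chart row 2, WS - tiled (columns 1-9): x k p p p x k p p; work from column 9 back to 1 with k<->p swapped.
Row 3: chart row 1, RS - tile across columns 1-9 and work as-is.
Row 4: chart row 2, WS - tiled (columns 1-9): x k p p p x k p p; work from column 9 back to 1 with k<->p swapped.
Row 5: chart row 1, RS - tile across columns 1-9 and work as-is.

Result:
k k p x k k k p x
k k k k k k k k k
k k p x k k k p x
k k k k k k k k k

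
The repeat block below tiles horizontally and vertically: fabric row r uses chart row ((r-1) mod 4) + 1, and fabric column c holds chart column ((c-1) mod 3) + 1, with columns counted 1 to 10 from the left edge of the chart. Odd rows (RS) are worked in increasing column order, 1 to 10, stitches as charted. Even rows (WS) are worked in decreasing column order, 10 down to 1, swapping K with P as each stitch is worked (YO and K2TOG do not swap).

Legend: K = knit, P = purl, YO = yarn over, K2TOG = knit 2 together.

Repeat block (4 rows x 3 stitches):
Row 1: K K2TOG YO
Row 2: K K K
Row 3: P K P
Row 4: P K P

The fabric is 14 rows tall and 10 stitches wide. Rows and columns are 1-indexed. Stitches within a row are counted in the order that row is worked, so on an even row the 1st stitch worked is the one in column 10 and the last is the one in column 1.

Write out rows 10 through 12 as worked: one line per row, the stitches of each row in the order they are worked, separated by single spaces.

Row 10: chart row 2, WS - tiled (columns 1-10): K K K K K K K K K K; work from column 10 back to 1 with K<->P swapped.
Row 11: chart row 3, RS - tile across columns 1-10 and work as-is.
Row 12: chart row 4, WS - tiled (columns 1-10): P K P P K P P K P P; work from column 10 back to 1 with K<->P swapped.

Result:
P P P P P P P P P P
P K P P K P P K P P
K K P K K P K K P K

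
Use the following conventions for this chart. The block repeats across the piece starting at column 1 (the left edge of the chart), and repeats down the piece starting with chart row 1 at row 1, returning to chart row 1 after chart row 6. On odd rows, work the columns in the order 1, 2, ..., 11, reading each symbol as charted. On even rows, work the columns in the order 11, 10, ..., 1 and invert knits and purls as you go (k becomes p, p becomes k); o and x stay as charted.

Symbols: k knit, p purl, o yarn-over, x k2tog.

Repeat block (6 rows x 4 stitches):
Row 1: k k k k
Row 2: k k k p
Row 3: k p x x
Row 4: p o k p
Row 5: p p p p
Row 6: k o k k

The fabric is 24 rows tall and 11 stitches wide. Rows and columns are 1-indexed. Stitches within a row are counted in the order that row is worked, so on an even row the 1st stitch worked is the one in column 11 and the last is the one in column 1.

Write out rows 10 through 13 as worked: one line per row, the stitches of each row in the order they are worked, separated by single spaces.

Row 10: chart row 4, WS - tiled (columns 1-11): p o k p p o k p p o k; work from column 11 back to 1 with k<->p swapped.
Row 11: chart row 5, RS - tile across columns 1-11 and work as-is.
Row 12: chart row 6, WS - tiled (columns 1-11): k o k k k o k k k o k; work from column 11 back to 1 with k<->p swapped.
Row 13: chart row 1, RS - tile across columns 1-11 and work as-is.

Result:
p o k k p o k k p o k
p p p p p p p p p p p
p o p p p o p p p o p
k k k k k k k k k k k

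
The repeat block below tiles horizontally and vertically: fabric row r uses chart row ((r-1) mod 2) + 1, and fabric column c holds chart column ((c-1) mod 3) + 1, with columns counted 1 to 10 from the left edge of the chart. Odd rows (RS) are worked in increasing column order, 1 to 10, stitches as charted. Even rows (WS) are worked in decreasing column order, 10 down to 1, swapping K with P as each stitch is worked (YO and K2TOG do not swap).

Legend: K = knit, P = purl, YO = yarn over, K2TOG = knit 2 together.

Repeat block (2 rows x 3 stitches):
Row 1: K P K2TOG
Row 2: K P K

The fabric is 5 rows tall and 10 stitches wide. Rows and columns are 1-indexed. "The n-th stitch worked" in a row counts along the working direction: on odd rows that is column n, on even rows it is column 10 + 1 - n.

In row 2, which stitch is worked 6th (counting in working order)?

Row 2 uses chart row ((2-1) mod 2)+1 = 2. Row 2 is even, so WS.
Chart row 2 tiled across columns 1-10: K P K K P K K P K K
Wrong side: read the tiled row from column 10 down to 1 and exchange K with P (leave YO, K2TOG).
Row 2 as worked: P P K P P K P P K P
Counting 6 along the worked row gives K.

Result:
K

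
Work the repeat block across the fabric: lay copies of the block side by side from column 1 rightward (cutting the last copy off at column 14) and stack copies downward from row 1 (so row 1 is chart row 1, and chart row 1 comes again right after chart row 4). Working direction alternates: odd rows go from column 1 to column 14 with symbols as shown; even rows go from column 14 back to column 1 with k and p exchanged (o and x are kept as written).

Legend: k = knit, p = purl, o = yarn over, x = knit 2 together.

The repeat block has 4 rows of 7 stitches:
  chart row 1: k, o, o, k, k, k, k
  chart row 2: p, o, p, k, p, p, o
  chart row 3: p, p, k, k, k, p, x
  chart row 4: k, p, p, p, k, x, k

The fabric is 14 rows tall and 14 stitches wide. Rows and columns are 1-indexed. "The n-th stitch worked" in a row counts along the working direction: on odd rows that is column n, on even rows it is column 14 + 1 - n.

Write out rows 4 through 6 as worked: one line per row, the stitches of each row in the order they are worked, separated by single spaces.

Row 4: chart row 4, WS - tiled (columns 1-14): k p p p k x k k p p p k x k; work from column 14 back to 1 with k<->p swapped.
Row 5: chart row 1, RS - tile across columns 1-14 and work as-is.
Row 6: chart row 2, WS - tiled (columns 1-14): p o p k p p o p o p k p p o; work from column 14 back to 1 with k<->p swapped.

Rows as worked:
p x p k k k p p x p k k k p
k o o k k k k k o o k k k k
o k k p k o k o k k p k o k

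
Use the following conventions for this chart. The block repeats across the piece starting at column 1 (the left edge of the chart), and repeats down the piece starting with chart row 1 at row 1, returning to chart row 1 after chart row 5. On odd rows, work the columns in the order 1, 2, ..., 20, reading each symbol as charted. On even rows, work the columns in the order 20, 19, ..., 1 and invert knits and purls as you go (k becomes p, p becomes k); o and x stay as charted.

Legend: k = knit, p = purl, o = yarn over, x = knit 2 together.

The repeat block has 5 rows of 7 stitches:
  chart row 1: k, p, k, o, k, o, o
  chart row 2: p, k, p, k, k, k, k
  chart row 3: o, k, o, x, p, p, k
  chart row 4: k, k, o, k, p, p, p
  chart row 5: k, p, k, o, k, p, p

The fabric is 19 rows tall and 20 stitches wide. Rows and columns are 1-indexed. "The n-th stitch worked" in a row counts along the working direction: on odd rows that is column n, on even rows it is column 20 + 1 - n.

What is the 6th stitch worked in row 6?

Stitch:
p

Derivation:
Row 6: (6-1) mod 5 = 0, so use chart row 1. Even row -> WS.
Chart row 1 tiled across columns 1-20: k p k o k o o k p k o k o o k p k o k o
WS row: flip the tiled sequence (start at column 20) and apply k<->p; o and x stay.
Row 6 as worked: o p o p k p o o p o p k p o o p o p k p
Stitch 6 in working order -> p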